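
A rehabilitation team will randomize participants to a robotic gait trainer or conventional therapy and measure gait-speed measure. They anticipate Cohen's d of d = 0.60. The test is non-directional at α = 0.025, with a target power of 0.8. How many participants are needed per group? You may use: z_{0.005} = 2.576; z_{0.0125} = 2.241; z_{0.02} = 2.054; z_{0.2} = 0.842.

n = 53 per group

For two independent groups with equal n: n = 2·((z_{α/2} + z_β) / d)².
z_{α/2} + z_β = 2.241 + 0.842 = 3.083.
n = 2 × (3.083 / 0.60)² = 2 × 5.138² = 2 × 26.40 = 52.8.
Round up to the next whole participant.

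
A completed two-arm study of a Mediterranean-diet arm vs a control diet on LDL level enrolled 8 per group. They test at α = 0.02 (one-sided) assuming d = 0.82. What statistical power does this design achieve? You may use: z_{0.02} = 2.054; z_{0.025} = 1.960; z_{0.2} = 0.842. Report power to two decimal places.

For two equal groups, power = Φ(d·√(n/2) − z_{α}).
d·√(n/2) = 0.82 × √(8/2) = 0.82 × 2.000 = 1.640.
z_β = 1.640 − 2.054 = -0.414.
Power = Φ(-0.414) = 0.339.

power ≈ 0.34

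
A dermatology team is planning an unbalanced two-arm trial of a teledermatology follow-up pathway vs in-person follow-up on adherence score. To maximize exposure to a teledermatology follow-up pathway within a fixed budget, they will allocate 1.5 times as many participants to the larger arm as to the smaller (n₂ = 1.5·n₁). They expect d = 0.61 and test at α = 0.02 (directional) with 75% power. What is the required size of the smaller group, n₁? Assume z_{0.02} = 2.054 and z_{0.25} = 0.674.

With allocation ratio k = n₂/n₁ = 1.5, Var(x̄₁−x̄₂) = σ²(1/n₁ + 1/(k·n₁)) = σ²·(k+1)/(k·n₁).
So n₁ = (1 + 1/k)·((z_{α} + z_β)/d)² = 1.667 × (2.728/0.61)².
n₁ = 1.667 × 20.00 = 33.3.
Round up: n₁ = 34, giving n₂ = 1.5 × 34 = 51.

n₁ = 34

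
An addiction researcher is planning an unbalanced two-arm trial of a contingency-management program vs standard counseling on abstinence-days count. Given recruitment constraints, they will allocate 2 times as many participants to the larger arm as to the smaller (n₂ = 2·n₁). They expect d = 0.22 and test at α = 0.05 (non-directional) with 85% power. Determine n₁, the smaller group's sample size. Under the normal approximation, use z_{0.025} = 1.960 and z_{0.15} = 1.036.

With allocation ratio k = n₂/n₁ = 2, Var(x̄₁−x̄₂) = σ²(1/n₁ + 1/(k·n₁)) = σ²·(k+1)/(k·n₁).
So n₁ = (1 + 1/k)·((z_{α/2} + z_β)/d)² = 1.500 × (2.996/0.22)².
n₁ = 1.500 × 185.45 = 278.2.
Round up: n₁ = 279, giving n₂ = 2 × 279 = 558.

n₁ = 279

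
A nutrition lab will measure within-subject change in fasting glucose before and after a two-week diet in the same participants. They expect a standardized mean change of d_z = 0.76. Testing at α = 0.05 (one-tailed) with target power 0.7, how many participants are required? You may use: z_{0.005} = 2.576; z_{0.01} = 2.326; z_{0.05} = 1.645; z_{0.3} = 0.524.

n = 9 pairs

For a paired (one-sample on differences) test: n = ((z_{α} + z_β) / d)².
z_{α} + z_β = 1.645 + 0.524 = 2.169.
n = (2.169 / 0.76)² = 2.854² = 8.15.
Round up.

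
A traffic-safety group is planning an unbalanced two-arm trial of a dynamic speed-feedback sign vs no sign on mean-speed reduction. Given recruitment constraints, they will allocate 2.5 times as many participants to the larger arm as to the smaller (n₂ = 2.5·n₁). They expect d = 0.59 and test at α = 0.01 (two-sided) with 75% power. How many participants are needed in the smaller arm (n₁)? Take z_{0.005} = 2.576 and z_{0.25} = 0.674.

n₁ = 43

With allocation ratio k = n₂/n₁ = 2.5, Var(x̄₁−x̄₂) = σ²(1/n₁ + 1/(k·n₁)) = σ²·(k+1)/(k·n₁).
So n₁ = (1 + 1/k)·((z_{α/2} + z_β)/d)² = 1.400 × (3.250/0.59)².
n₁ = 1.400 × 30.34 = 42.5.
Round up: n₁ = 43, giving n₂ = ⌈2.5 × 43⌉ = ⌈107.5⌉ = 108.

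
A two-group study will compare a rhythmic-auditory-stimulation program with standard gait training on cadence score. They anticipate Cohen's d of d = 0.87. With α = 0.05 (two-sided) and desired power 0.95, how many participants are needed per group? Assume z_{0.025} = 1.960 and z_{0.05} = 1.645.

n = 35 per group

For two independent groups with equal n: n = 2·((z_{α/2} + z_β) / d)².
z_{α/2} + z_β = 1.960 + 1.645 = 3.605.
n = 2 × (3.605 / 0.87)² = 2 × 4.144² = 2 × 17.17 = 34.3.
Round up to the next whole participant.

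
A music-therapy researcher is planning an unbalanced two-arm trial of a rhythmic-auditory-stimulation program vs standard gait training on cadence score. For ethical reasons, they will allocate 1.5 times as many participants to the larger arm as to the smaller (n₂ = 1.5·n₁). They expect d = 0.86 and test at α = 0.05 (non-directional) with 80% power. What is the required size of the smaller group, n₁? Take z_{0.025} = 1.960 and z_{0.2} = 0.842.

With allocation ratio k = n₂/n₁ = 1.5, Var(x̄₁−x̄₂) = σ²(1/n₁ + 1/(k·n₁)) = σ²·(k+1)/(k·n₁).
So n₁ = (1 + 1/k)·((z_{α/2} + z_β)/d)² = 1.667 × (2.802/0.86)².
n₁ = 1.667 × 10.62 = 17.7.
Round up: n₁ = 18, giving n₂ = 1.5 × 18 = 27.

n₁ = 18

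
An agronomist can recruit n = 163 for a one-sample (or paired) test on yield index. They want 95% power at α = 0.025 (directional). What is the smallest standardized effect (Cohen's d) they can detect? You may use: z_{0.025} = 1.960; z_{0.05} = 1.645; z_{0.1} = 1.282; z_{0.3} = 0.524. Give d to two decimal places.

For a single sample (or paired design) of n = 163: d_min = (z_{α} + z_β)/√n.
z-sum = 1.960 + 1.645 = 3.605.
d_min = 3.605 / √163 = 3.605 / 12.767 = 0.282.

d_min ≈ 0.28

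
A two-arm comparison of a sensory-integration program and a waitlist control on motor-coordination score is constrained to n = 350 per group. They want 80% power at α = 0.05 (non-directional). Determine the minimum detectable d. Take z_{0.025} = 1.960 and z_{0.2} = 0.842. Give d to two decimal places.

d_min ≈ 0.21

For two independent groups of n = 350 each: d_min = (z_{α/2} + z_β)·√(2/n).
z-sum = 1.960 + 0.842 = 2.802.
d_min = 2.802 × √(2/350) = 2.802 × 0.0756 = 0.212.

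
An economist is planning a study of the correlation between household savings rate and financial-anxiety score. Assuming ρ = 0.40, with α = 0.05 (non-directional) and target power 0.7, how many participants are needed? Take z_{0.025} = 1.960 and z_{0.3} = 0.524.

Fisher's z: C = ½·ln((1+r)/(1−r)) = ½·ln(2.3333) = 0.4236.
n = ((z_{α/2} + z_β)/C)² + 3.
(1.960 + 0.524) / 0.4236 = 2.484 / 0.4236 = 5.864.
n = 5.864² + 3 = 34.39 + 3 = 37.4.
Round up.

n = 38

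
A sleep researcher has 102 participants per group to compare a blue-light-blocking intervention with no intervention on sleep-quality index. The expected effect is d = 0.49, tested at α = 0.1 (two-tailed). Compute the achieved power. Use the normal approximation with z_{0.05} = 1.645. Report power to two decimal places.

For two equal groups, power = Φ(d·√(n/2) − z_{α/2}).
d·√(n/2) = 0.49 × √(102/2) = 0.49 × 7.141 = 3.499.
z_β = 3.499 − 1.645 = 1.854.
Power = Φ(1.854) = 0.968.

power ≈ 0.97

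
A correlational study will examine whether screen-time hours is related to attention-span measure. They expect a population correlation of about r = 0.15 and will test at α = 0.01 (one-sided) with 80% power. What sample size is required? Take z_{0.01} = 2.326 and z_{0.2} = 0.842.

n = 443

Fisher's z: C = ½·ln((1+r)/(1−r)) = ½·ln(1.3529) = 0.1511.
n = ((z_{α} + z_β)/C)² + 3.
(2.326 + 0.842) / 0.1511 = 3.168 / 0.1511 = 20.966.
n = 20.966² + 3 = 439.58 + 3 = 442.6.
Round up.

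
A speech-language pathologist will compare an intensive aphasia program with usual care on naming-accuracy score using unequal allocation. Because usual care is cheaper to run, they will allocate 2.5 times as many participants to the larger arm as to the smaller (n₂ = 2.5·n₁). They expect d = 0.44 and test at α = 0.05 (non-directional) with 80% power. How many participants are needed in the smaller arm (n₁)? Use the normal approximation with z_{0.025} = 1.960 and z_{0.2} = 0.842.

n₁ = 57

With allocation ratio k = n₂/n₁ = 2.5, Var(x̄₁−x̄₂) = σ²(1/n₁ + 1/(k·n₁)) = σ²·(k+1)/(k·n₁).
So n₁ = (1 + 1/k)·((z_{α/2} + z_β)/d)² = 1.400 × (2.802/0.44)².
n₁ = 1.400 × 40.55 = 56.8.
Round up: n₁ = 57, giving n₂ = ⌈2.5 × 57⌉ = ⌈142.5⌉ = 143.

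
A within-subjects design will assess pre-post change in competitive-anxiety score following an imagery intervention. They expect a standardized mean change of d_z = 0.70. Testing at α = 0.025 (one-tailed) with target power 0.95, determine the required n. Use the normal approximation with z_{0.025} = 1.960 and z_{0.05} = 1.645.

n = 27 pairs

For a paired (one-sample on differences) test: n = ((z_{α} + z_β) / d)².
z_{α} + z_β = 1.960 + 1.645 = 3.605.
n = (3.605 / 0.70)² = 5.150² = 26.52.
Round up.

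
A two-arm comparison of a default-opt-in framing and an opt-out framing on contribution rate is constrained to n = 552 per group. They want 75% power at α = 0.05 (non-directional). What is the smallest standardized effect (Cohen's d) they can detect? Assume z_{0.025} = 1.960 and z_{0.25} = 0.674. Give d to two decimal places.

For two independent groups of n = 552 each: d_min = (z_{α/2} + z_β)·√(2/n).
z-sum = 1.960 + 0.674 = 2.634.
d_min = 2.634 × √(2/552) = 2.634 × 0.0602 = 0.159.

d_min ≈ 0.16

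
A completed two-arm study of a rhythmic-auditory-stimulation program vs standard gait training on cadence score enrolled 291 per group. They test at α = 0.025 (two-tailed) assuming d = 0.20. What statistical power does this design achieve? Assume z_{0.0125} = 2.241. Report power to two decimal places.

power ≈ 0.57

For two equal groups, power = Φ(d·√(n/2) − z_{α/2}).
d·√(n/2) = 0.20 × √(291/2) = 0.20 × 12.062 = 2.412.
z_β = 2.412 − 2.241 = 0.171.
Power = Φ(0.171) = 0.568.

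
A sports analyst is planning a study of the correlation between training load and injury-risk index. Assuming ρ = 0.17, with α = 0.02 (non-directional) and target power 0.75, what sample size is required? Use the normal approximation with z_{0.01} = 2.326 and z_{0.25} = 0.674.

n = 309

Fisher's z: C = ½·ln((1+r)/(1−r)) = ½·ln(1.4096) = 0.1717.
n = ((z_{α/2} + z_β)/C)² + 3.
(2.326 + 0.674) / 0.1717 = 3.000 / 0.1717 = 17.472.
n = 17.472² + 3 = 305.28 + 3 = 308.3.
Round up.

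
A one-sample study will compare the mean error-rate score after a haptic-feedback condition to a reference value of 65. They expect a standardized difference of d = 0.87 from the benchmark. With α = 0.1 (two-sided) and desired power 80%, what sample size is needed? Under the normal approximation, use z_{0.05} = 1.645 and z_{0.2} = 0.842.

n = 9

For a one-sample test: n = ((z_{α/2} + z_β) / d)².
z_{α/2} + z_β = 1.645 + 0.842 = 2.487.
n = (2.487 / 0.87)² = 2.859² = 8.17.
Round up.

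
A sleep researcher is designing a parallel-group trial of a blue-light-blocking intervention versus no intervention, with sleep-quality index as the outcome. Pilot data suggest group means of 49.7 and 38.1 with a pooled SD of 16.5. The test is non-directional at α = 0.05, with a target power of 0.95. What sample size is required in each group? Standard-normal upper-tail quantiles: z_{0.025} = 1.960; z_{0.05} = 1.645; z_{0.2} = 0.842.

n = 53 per group

Cohen's d = |M₁ − M₂| / SD_pooled = |49.7 − 38.1| / 16.5 = 11.6 / 16.5 = 0.703.
For two independent groups with equal n: n = 2·((z_{α/2} + z_β) / d)².
z_{α/2} + z_β = 1.960 + 1.645 = 3.605.
n = 2 × (3.605 / 0.703)² = 2 × 5.128² = 2 × 26.30 = 52.6.
Round up to the next whole participant.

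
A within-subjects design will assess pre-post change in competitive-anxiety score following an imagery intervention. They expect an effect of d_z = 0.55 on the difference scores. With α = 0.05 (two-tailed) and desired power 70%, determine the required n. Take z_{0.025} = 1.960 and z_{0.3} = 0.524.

n = 21 pairs

For a paired (one-sample on differences) test: n = ((z_{α/2} + z_β) / d)².
z_{α/2} + z_β = 1.960 + 0.524 = 2.484.
n = (2.484 / 0.55)² = 4.516² = 20.40.
Round up.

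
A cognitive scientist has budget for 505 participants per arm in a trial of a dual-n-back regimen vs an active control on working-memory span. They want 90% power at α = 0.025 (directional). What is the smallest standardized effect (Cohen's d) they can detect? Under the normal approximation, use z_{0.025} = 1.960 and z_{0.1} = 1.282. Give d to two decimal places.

For two independent groups of n = 505 each: d_min = (z_{α} + z_β)·√(2/n).
z-sum = 1.960 + 1.282 = 3.242.
d_min = 3.242 × √(2/505) = 3.242 × 0.0629 = 0.204.

d_min ≈ 0.20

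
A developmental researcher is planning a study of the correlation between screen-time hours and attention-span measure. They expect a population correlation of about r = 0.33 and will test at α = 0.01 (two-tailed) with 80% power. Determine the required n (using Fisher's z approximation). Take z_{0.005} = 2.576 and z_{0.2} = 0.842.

Fisher's z: C = ½·ln((1+r)/(1−r)) = ½·ln(1.9851) = 0.3428.
n = ((z_{α/2} + z_β)/C)² + 3.
(2.576 + 0.842) / 0.3428 = 3.418 / 0.3428 = 9.971.
n = 9.971² + 3 = 99.42 + 3 = 102.4.
Round up.

n = 103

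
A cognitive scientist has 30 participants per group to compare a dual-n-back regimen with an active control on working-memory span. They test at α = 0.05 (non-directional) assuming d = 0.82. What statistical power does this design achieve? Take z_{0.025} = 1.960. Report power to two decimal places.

For two equal groups, power = Φ(d·√(n/2) − z_{α/2}).
d·√(n/2) = 0.82 × √(30/2) = 0.82 × 3.873 = 3.176.
z_β = 3.176 − 1.960 = 1.216.
Power = Φ(1.216) = 0.888.

power ≈ 0.89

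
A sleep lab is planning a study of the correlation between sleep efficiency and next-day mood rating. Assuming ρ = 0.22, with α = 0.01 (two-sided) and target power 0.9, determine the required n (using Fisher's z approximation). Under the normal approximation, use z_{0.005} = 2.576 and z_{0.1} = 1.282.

n = 301

Fisher's z: C = ½·ln((1+r)/(1−r)) = ½·ln(1.5641) = 0.2237.
n = ((z_{α/2} + z_β)/C)² + 3.
(2.576 + 1.282) / 0.2237 = 3.858 / 0.2237 = 17.246.
n = 17.246² + 3 = 297.44 + 3 = 300.4.
Round up.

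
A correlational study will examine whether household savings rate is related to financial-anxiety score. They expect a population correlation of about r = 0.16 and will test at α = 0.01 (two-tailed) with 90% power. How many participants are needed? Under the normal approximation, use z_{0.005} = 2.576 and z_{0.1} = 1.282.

n = 575

Fisher's z: C = ½·ln((1+r)/(1−r)) = ½·ln(1.3810) = 0.1614.
n = ((z_{α/2} + z_β)/C)² + 3.
(2.576 + 1.282) / 0.1614 = 3.858 / 0.1614 = 23.903.
n = 23.903² + 3 = 571.37 + 3 = 574.4.
Round up.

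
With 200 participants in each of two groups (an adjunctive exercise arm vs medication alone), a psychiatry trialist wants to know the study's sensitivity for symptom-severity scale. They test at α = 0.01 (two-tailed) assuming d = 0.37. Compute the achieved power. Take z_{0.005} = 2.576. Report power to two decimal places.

For two equal groups, power = Φ(d·√(n/2) − z_{α/2}).
d·√(n/2) = 0.37 × √(200/2) = 0.37 × 10.000 = 3.700.
z_β = 3.700 − 2.576 = 1.124.
Power = Φ(1.124) = 0.869.

power ≈ 0.87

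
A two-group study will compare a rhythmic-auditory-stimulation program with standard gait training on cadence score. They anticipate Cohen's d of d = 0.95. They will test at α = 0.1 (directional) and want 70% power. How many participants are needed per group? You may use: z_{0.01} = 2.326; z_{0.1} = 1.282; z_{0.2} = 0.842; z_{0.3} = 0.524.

For two independent groups with equal n: n = 2·((z_{α} + z_β) / d)².
z_{α} + z_β = 1.282 + 0.524 = 1.806.
n = 2 × (1.806 / 0.95)² = 2 × 1.901² = 2 × 3.61 = 7.2.
Round up to the next whole participant.

n = 8 per group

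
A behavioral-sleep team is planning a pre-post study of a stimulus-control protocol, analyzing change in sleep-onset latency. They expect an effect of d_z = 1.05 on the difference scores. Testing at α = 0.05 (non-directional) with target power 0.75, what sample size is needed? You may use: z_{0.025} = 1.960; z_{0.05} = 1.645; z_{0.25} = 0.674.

For a paired (one-sample on differences) test: n = ((z_{α/2} + z_β) / d)².
z_{α/2} + z_β = 1.960 + 0.674 = 2.634.
n = (2.634 / 1.05)² = 2.509² = 6.29.
Round up.

n = 7 pairs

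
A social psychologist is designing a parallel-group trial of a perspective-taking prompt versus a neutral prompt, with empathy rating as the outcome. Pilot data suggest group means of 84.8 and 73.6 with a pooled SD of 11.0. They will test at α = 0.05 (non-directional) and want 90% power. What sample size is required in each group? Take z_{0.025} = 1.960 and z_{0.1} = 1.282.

Cohen's d = |M₁ − M₂| / SD_pooled = |84.8 − 73.6| / 11.0 = 11.2 / 11.0 = 1.018.
For two independent groups with equal n: n = 2·((z_{α/2} + z_β) / d)².
z_{α/2} + z_β = 1.960 + 1.282 = 3.242.
n = 2 × (3.242 / 1.018)² = 2 × 3.185² = 2 × 10.14 = 20.3.
Round up to the next whole participant.

n = 21 per group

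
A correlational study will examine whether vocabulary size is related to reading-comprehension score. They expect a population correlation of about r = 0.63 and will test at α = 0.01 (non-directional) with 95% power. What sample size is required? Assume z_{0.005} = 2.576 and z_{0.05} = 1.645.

Fisher's z: C = ½·ln((1+r)/(1−r)) = ½·ln(4.4054) = 0.7414.
n = ((z_{α/2} + z_β)/C)² + 3.
(2.576 + 1.645) / 0.7414 = 4.221 / 0.7414 = 5.693.
n = 5.693² + 3 = 32.41 + 3 = 35.4.
Round up.

n = 36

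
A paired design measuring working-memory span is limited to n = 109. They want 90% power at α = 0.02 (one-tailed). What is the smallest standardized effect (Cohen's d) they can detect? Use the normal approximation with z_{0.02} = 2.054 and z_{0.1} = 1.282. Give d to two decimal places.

For a single sample (or paired design) of n = 109: d_min = (z_{α} + z_β)/√n.
z-sum = 2.054 + 1.282 = 3.336.
d_min = 3.336 / √109 = 3.336 / 10.440 = 0.320.

d_min ≈ 0.32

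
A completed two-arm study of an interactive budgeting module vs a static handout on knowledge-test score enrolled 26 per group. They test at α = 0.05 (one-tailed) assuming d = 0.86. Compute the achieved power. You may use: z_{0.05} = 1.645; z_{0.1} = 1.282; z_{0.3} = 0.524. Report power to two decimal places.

For two equal groups, power = Φ(d·√(n/2) − z_{α}).
d·√(n/2) = 0.86 × √(26/2) = 0.86 × 3.606 = 3.101.
z_β = 3.101 − 1.645 = 1.456.
Power = Φ(1.456) = 0.927.

power ≈ 0.93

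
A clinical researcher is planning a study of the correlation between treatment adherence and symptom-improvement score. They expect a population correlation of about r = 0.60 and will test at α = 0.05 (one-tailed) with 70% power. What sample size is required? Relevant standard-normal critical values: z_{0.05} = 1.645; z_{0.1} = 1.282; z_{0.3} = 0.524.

n = 13

Fisher's z: C = ½·ln((1+r)/(1−r)) = ½·ln(4.0000) = 0.6931.
n = ((z_{α} + z_β)/C)² + 3.
(1.645 + 0.524) / 0.6931 = 2.169 / 0.6931 = 3.129.
n = 3.129² + 3 = 9.79 + 3 = 12.8.
Round up.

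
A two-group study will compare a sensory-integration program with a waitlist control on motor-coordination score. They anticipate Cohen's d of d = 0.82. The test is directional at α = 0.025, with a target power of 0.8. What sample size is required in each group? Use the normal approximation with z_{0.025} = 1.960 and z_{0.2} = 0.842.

For two independent groups with equal n: n = 2·((z_{α} + z_β) / d)².
z_{α} + z_β = 1.960 + 0.842 = 2.802.
n = 2 × (2.802 / 0.82)² = 2 × 3.417² = 2 × 11.68 = 23.4.
Round up to the next whole participant.

n = 24 per group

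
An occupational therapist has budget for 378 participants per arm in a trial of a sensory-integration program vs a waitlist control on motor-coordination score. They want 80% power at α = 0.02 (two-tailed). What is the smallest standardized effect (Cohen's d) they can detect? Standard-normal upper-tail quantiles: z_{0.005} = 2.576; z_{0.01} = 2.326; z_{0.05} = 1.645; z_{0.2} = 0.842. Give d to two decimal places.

d_min ≈ 0.23

For two independent groups of n = 378 each: d_min = (z_{α/2} + z_β)·√(2/n).
z-sum = 2.326 + 0.842 = 3.168.
d_min = 3.168 × √(2/378) = 3.168 × 0.0727 = 0.230.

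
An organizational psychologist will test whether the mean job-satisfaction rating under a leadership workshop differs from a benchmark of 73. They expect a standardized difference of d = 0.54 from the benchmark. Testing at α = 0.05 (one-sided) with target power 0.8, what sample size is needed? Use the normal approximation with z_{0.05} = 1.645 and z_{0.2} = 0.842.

For a one-sample test: n = ((z_{α} + z_β) / d)².
z_{α} + z_β = 1.645 + 0.842 = 2.487.
n = (2.487 / 0.54)² = 4.606² = 21.21.
Round up.

n = 22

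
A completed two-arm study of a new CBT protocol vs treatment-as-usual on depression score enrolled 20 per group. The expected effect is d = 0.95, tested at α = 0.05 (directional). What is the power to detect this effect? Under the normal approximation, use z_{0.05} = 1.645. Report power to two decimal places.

For two equal groups, power = Φ(d·√(n/2) − z_{α}).
d·√(n/2) = 0.95 × √(20/2) = 0.95 × 3.162 = 3.004.
z_β = 3.004 − 1.645 = 1.359.
Power = Φ(1.359) = 0.913.

power ≈ 0.91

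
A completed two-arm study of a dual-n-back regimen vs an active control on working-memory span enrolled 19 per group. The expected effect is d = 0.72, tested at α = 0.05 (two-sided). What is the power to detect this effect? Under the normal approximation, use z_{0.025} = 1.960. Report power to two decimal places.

power ≈ 0.60

For two equal groups, power = Φ(d·√(n/2) − z_{α/2}).
d·√(n/2) = 0.72 × √(19/2) = 0.72 × 3.082 = 2.219.
z_β = 2.219 − 1.960 = 0.259.
Power = Φ(0.259) = 0.602.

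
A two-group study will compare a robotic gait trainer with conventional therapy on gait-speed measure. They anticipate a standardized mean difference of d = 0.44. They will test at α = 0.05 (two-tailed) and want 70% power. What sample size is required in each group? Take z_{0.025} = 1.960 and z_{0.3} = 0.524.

n = 64 per group

For two independent groups with equal n: n = 2·((z_{α/2} + z_β) / d)².
z_{α/2} + z_β = 1.960 + 0.524 = 2.484.
n = 2 × (2.484 / 0.44)² = 2 × 5.645² = 2 × 31.87 = 63.7.
Round up to the next whole participant.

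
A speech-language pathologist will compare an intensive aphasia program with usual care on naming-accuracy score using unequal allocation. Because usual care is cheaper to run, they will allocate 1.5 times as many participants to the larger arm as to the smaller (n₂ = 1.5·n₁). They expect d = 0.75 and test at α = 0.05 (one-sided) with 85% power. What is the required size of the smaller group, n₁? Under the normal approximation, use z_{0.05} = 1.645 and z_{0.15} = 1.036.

With allocation ratio k = n₂/n₁ = 1.5, Var(x̄₁−x̄₂) = σ²(1/n₁ + 1/(k·n₁)) = σ²·(k+1)/(k·n₁).
So n₁ = (1 + 1/k)·((z_{α} + z_β)/d)² = 1.667 × (2.681/0.75)².
n₁ = 1.667 × 12.78 = 21.3.
Round up: n₁ = 22, giving n₂ = 1.5 × 22 = 33.

n₁ = 22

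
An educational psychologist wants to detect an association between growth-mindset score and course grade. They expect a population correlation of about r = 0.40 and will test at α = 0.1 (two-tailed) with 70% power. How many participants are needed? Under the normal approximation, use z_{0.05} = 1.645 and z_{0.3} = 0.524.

Fisher's z: C = ½·ln((1+r)/(1−r)) = ½·ln(2.3333) = 0.4236.
n = ((z_{α/2} + z_β)/C)² + 3.
(1.645 + 0.524) / 0.4236 = 2.169 / 0.4236 = 5.120.
n = 5.120² + 3 = 26.22 + 3 = 29.2.
Round up.

n = 30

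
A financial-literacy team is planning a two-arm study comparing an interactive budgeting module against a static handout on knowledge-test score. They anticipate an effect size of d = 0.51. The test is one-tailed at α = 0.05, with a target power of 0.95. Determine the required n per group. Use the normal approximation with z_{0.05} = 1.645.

n = 84 per group

For two independent groups with equal n: n = 2·((z_{α} + z_β) / d)².
z_{α} + z_β = 1.645 + 1.645 = 3.290.
n = 2 × (3.290 / 0.51)² = 2 × 6.451² = 2 × 41.62 = 83.2.
Round up to the next whole participant.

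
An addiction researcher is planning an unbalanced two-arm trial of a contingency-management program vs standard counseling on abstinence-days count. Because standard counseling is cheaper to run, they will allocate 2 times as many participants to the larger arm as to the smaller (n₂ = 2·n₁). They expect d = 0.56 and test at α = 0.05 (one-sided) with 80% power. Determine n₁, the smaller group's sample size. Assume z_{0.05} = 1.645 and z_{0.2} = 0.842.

n₁ = 30

With allocation ratio k = n₂/n₁ = 2, Var(x̄₁−x̄₂) = σ²(1/n₁ + 1/(k·n₁)) = σ²·(k+1)/(k·n₁).
So n₁ = (1 + 1/k)·((z_{α} + z_β)/d)² = 1.500 × (2.487/0.56)².
n₁ = 1.500 × 19.72 = 29.6.
Round up: n₁ = 30, giving n₂ = 2 × 30 = 60.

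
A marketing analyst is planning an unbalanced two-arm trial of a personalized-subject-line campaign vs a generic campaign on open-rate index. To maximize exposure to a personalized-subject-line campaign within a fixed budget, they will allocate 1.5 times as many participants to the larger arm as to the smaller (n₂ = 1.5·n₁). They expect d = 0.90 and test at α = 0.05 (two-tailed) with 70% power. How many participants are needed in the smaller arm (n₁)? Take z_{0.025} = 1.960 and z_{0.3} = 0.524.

With allocation ratio k = n₂/n₁ = 1.5, Var(x̄₁−x̄₂) = σ²(1/n₁ + 1/(k·n₁)) = σ²·(k+1)/(k·n₁).
So n₁ = (1 + 1/k)·((z_{α/2} + z_β)/d)² = 1.667 × (2.484/0.90)².
n₁ = 1.667 × 7.62 = 12.7.
Round up: n₁ = 13, giving n₂ = ⌈1.5 × 13⌉ = ⌈19.5⌉ = 20.

n₁ = 13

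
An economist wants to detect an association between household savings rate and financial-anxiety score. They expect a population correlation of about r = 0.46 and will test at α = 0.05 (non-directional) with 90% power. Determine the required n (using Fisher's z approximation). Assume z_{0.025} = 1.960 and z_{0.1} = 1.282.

Fisher's z: C = ½·ln((1+r)/(1−r)) = ½·ln(2.7037) = 0.4973.
n = ((z_{α/2} + z_β)/C)² + 3.
(1.960 + 1.282) / 0.4973 = 3.242 / 0.4973 = 6.519.
n = 6.519² + 3 = 42.50 + 3 = 45.5.
Round up.

n = 46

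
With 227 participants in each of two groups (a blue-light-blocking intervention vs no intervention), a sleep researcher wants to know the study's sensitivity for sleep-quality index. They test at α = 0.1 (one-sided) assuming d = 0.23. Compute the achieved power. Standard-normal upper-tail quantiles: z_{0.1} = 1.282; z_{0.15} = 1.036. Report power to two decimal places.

For two equal groups, power = Φ(d·√(n/2) − z_{α}).
d·√(n/2) = 0.23 × √(227/2) = 0.23 × 10.654 = 2.450.
z_β = 2.450 − 1.282 = 1.168.
Power = Φ(1.168) = 0.879.

power ≈ 0.88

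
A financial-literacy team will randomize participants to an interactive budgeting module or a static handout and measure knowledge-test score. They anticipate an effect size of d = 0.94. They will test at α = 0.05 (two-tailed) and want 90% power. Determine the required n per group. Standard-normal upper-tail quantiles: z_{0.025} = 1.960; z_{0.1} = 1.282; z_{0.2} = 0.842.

For two independent groups with equal n: n = 2·((z_{α/2} + z_β) / d)².
z_{α/2} + z_β = 1.960 + 1.282 = 3.242.
n = 2 × (3.242 / 0.94)² = 2 × 3.449² = 2 × 11.90 = 23.8.
Round up to the next whole participant.

n = 24 per group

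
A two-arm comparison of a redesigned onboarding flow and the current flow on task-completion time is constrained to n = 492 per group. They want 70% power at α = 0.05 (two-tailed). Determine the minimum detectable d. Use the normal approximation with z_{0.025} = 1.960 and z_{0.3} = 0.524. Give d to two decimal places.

For two independent groups of n = 492 each: d_min = (z_{α/2} + z_β)·√(2/n).
z-sum = 1.960 + 0.524 = 2.484.
d_min = 2.484 × √(2/492) = 2.484 × 0.0638 = 0.158.

d_min ≈ 0.16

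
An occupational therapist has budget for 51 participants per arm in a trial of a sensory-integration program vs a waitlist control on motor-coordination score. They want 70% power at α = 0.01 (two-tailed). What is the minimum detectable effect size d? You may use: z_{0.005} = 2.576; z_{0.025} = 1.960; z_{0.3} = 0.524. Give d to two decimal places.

d_min ≈ 0.61

For two independent groups of n = 51 each: d_min = (z_{α/2} + z_β)·√(2/n).
z-sum = 2.576 + 0.524 = 3.100.
d_min = 3.100 × √(2/51) = 3.100 × 0.1980 = 0.614.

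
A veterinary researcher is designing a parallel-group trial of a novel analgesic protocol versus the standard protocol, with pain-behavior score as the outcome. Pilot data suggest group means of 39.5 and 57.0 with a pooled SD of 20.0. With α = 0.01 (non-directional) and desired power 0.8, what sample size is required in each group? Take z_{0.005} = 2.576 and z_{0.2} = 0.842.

Cohen's d = |M₁ − M₂| / SD_pooled = |39.5 − 57.0| / 20.0 = 17.5 / 20.0 = 0.875.
For two independent groups with equal n: n = 2·((z_{α/2} + z_β) / d)².
z_{α/2} + z_β = 2.576 + 0.842 = 3.418.
n = 2 × (3.418 / 0.875)² = 2 × 3.906² = 2 × 15.26 = 30.5.
Round up to the next whole participant.

n = 31 per group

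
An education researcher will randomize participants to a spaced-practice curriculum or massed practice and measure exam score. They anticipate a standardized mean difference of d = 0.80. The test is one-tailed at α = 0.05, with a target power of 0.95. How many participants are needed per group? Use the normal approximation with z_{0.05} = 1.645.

n = 34 per group

For two independent groups with equal n: n = 2·((z_{α} + z_β) / d)².
z_{α} + z_β = 1.645 + 1.645 = 3.290.
n = 2 × (3.290 / 0.80)² = 2 × 4.112² = 2 × 16.91 = 33.8.
Round up to the next whole participant.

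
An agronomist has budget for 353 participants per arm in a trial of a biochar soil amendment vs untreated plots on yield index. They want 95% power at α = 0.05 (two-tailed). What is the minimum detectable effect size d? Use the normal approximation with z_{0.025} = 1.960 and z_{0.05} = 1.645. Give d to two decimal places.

d_min ≈ 0.27

For two independent groups of n = 353 each: d_min = (z_{α/2} + z_β)·√(2/n).
z-sum = 1.960 + 1.645 = 3.605.
d_min = 3.605 × √(2/353) = 3.605 × 0.0753 = 0.271.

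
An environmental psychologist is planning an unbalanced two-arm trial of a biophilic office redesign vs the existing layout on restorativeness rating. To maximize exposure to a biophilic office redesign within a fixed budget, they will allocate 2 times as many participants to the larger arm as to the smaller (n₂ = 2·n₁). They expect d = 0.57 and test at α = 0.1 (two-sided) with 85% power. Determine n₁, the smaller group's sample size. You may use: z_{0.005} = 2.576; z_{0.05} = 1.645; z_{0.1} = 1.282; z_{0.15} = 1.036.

With allocation ratio k = n₂/n₁ = 2, Var(x̄₁−x̄₂) = σ²(1/n₁ + 1/(k·n₁)) = σ²·(k+1)/(k·n₁).
So n₁ = (1 + 1/k)·((z_{α/2} + z_β)/d)² = 1.500 × (2.681/0.57)².
n₁ = 1.500 × 22.12 = 33.2.
Round up: n₁ = 34, giving n₂ = 2 × 34 = 68.

n₁ = 34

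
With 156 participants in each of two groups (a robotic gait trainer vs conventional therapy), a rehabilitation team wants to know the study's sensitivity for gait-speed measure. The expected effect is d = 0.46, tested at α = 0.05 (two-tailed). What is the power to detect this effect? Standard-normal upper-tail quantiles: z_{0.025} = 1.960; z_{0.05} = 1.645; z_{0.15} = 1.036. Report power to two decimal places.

For two equal groups, power = Φ(d·√(n/2) − z_{α/2}).
d·√(n/2) = 0.46 × √(156/2) = 0.46 × 8.832 = 4.063.
z_β = 4.063 − 1.960 = 2.103.
Power = Φ(2.103) = 0.982.

power ≈ 0.98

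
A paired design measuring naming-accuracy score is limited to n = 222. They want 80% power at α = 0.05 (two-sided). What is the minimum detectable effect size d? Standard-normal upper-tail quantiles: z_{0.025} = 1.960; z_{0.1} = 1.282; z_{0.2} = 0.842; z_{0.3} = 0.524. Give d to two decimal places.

d_min ≈ 0.19

For a single sample (or paired design) of n = 222: d_min = (z_{α/2} + z_β)/√n.
z-sum = 1.960 + 0.842 = 2.802.
d_min = 2.802 / √222 = 2.802 / 14.900 = 0.188.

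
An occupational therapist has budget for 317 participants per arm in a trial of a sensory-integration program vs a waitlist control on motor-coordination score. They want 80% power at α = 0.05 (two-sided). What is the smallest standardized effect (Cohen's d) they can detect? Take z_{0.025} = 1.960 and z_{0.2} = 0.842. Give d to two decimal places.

d_min ≈ 0.22

For two independent groups of n = 317 each: d_min = (z_{α/2} + z_β)·√(2/n).
z-sum = 1.960 + 0.842 = 2.802.
d_min = 2.802 × √(2/317) = 2.802 × 0.0794 = 0.223.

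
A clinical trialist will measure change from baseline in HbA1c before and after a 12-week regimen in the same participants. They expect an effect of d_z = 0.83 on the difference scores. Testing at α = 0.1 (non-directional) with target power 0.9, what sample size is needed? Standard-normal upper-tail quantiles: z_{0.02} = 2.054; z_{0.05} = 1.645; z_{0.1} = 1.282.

For a paired (one-sample on differences) test: n = ((z_{α/2} + z_β) / d)².
z_{α/2} + z_β = 1.645 + 1.282 = 2.927.
n = (2.927 / 0.83)² = 3.527² = 12.44.
Round up.

n = 13 pairs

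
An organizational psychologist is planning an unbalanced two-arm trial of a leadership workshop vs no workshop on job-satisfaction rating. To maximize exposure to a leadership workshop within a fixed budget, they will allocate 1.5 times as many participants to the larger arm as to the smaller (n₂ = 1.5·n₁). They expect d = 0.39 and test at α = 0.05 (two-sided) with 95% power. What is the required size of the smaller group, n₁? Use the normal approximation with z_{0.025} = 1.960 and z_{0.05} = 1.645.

n₁ = 143

With allocation ratio k = n₂/n₁ = 1.5, Var(x̄₁−x̄₂) = σ²(1/n₁ + 1/(k·n₁)) = σ²·(k+1)/(k·n₁).
So n₁ = (1 + 1/k)·((z_{α/2} + z_β)/d)² = 1.667 × (3.605/0.39)².
n₁ = 1.667 × 85.44 = 142.4.
Round up: n₁ = 143, giving n₂ = ⌈1.5 × 143⌉ = ⌈214.5⌉ = 215.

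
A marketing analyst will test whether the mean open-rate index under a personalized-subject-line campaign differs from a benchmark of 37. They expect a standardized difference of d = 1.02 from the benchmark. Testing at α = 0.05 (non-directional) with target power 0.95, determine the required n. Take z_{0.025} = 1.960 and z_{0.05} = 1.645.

For a one-sample test: n = ((z_{α/2} + z_β) / d)².
z_{α/2} + z_β = 1.960 + 1.645 = 3.605.
n = (3.605 / 1.02)² = 3.534² = 12.49.
Round up.

n = 13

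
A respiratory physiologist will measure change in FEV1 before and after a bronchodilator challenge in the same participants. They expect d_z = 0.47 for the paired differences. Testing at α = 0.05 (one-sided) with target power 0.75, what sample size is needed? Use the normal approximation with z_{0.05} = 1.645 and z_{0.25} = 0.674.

n = 25 pairs

For a paired (one-sample on differences) test: n = ((z_{α} + z_β) / d)².
z_{α} + z_β = 1.645 + 0.674 = 2.319.
n = (2.319 / 0.47)² = 4.934² = 24.34.
Round up.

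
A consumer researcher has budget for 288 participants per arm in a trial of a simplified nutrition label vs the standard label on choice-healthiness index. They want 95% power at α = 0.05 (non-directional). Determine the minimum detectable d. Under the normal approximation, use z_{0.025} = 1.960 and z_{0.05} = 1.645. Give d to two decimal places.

d_min ≈ 0.30

For two independent groups of n = 288 each: d_min = (z_{α/2} + z_β)·√(2/n).
z-sum = 1.960 + 1.645 = 3.605.
d_min = 3.605 × √(2/288) = 3.605 × 0.0833 = 0.300.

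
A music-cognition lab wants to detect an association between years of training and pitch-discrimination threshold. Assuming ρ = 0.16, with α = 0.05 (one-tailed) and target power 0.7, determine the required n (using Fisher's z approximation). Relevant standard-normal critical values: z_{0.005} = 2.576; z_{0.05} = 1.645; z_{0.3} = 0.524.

n = 184

Fisher's z: C = ½·ln((1+r)/(1−r)) = ½·ln(1.3810) = 0.1614.
n = ((z_{α} + z_β)/C)² + 3.
(1.645 + 0.524) / 0.1614 = 2.169 / 0.1614 = 13.439.
n = 13.439² + 3 = 180.60 + 3 = 183.6.
Round up.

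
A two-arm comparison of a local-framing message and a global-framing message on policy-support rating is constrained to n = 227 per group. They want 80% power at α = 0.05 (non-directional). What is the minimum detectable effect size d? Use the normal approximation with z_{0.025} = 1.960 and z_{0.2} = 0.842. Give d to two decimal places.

d_min ≈ 0.26

For two independent groups of n = 227 each: d_min = (z_{α/2} + z_β)·√(2/n).
z-sum = 1.960 + 0.842 = 2.802.
d_min = 2.802 × √(2/227) = 2.802 × 0.0939 = 0.263.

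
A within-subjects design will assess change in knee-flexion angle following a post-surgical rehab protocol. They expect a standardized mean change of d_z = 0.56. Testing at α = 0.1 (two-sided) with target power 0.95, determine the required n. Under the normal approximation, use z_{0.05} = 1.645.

For a paired (one-sample on differences) test: n = ((z_{α/2} + z_β) / d)².
z_{α/2} + z_β = 1.645 + 1.645 = 3.290.
n = (3.290 / 0.56)² = 5.875² = 34.52.
Round up.

n = 35 pairs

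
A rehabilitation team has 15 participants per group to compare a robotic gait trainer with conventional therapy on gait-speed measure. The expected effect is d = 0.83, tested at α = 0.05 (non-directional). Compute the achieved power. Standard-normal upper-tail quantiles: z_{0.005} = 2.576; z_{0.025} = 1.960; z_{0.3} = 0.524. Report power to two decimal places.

power ≈ 0.62

For two equal groups, power = Φ(d·√(n/2) − z_{α/2}).
d·√(n/2) = 0.83 × √(15/2) = 0.83 × 2.739 = 2.273.
z_β = 2.273 − 1.960 = 0.313.
Power = Φ(0.313) = 0.623.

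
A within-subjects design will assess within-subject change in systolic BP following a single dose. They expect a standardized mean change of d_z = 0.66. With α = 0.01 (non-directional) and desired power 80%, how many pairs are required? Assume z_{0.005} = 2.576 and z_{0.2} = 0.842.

For a paired (one-sample on differences) test: n = ((z_{α/2} + z_β) / d)².
z_{α/2} + z_β = 2.576 + 0.842 = 3.418.
n = (3.418 / 0.66)² = 5.179² = 26.82.
Round up.

n = 27 pairs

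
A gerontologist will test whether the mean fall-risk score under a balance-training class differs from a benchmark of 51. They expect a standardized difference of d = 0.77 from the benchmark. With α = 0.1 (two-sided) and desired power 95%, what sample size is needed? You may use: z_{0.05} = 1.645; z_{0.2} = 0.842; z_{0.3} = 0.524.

For a one-sample test: n = ((z_{α/2} + z_β) / d)².
z_{α/2} + z_β = 1.645 + 1.645 = 3.290.
n = (3.290 / 0.77)² = 4.273² = 18.26.
Round up.

n = 19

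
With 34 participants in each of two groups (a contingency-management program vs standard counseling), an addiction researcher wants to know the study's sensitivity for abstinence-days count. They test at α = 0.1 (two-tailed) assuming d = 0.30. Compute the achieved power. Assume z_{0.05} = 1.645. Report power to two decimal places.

For two equal groups, power = Φ(d·√(n/2) − z_{α/2}).
d·√(n/2) = 0.30 × √(34/2) = 0.30 × 4.123 = 1.237.
z_β = 1.237 − 1.645 = -0.408.
Power = Φ(-0.408) = 0.342.

power ≈ 0.34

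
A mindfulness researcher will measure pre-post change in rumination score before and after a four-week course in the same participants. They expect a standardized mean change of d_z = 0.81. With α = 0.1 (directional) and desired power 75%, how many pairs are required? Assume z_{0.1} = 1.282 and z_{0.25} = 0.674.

n = 6 pairs

For a paired (one-sample on differences) test: n = ((z_{α} + z_β) / d)².
z_{α} + z_β = 1.282 + 0.674 = 1.956.
n = (1.956 / 0.81)² = 2.415² = 5.83.
Round up.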